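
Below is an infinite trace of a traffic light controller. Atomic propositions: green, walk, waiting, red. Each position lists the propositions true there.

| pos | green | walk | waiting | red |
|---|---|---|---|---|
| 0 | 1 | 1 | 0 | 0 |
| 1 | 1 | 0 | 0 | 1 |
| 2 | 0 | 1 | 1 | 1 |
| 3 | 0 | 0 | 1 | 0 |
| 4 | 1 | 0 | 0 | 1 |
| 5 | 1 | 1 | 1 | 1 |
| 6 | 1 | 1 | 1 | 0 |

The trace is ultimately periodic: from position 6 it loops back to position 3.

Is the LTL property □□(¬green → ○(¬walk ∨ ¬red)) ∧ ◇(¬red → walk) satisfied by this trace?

□(¬green → ○(¬walk ∨ ¬red)) holds at every position 0..6, and those are all positions ever visited, so □□(¬green → ○(¬walk ∨ ¬red)) holds.
¬red → walk holds at position 0, which is reachable from 0, so ◇(¬red → walk) holds.
At position 0: □□(¬green → ○(¬walk ∨ ¬red)) is true; ◇(¬red → walk) is true; so □□(¬green → ○(¬walk ∨ ¬red)) ∧ ◇(¬red → walk) is true.

Satisfied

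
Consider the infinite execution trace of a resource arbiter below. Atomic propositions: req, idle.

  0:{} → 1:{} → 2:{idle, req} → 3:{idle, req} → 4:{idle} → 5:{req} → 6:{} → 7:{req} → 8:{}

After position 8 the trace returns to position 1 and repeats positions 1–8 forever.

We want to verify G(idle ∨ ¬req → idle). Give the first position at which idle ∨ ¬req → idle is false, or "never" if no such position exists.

At position 0 the labels are {}, so idle ∨ ¬req → idle is false there. This is the first violation.

0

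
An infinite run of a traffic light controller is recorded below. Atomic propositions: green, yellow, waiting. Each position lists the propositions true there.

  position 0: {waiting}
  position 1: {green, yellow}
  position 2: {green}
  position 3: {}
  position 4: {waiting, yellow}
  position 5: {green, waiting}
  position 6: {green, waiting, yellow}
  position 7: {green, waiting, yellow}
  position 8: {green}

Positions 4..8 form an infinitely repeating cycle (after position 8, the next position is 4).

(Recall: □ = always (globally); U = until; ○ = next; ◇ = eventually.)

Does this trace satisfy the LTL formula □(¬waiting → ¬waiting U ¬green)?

¬waiting → ¬waiting U ¬green holds at every position 0..8, and those are all positions ever visited, so □(¬waiting → ¬waiting U ¬green) holds.
Positions where ¬waiting holds: 1, 2, 3, 8.
Check ¬waiting U ¬green at each: 1→ok, 2→ok, 3→ok, 8→ok.

Satisfied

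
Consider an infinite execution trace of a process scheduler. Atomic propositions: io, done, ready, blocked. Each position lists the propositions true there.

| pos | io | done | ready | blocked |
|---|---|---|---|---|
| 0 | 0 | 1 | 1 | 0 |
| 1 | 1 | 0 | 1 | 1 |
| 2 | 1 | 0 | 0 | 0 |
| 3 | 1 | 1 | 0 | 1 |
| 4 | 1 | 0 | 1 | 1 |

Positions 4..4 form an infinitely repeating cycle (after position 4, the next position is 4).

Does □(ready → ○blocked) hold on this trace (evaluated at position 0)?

No

ready → ○blocked must hold at every position from 0 onward. It fails at position 1, so □(ready → ○blocked) is false.
Positions where ready holds: 0, 1, 4.
Check ○blocked at each: 0→ok, 1→fails, 4→ok.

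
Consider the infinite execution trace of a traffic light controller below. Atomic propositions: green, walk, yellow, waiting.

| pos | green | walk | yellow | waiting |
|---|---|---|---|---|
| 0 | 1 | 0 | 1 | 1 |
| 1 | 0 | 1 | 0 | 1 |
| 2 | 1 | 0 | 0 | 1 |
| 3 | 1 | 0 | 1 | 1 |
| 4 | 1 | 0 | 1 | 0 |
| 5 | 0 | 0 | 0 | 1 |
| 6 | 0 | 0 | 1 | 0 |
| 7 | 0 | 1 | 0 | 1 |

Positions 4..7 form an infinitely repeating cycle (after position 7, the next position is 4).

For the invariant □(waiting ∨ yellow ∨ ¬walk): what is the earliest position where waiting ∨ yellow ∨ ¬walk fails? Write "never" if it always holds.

never

waiting ∨ yellow ∨ ¬walk holds at every position 0..7, and those are all the positions the trace ever visits, so the invariant □(waiting ∨ yellow ∨ ¬walk) is never violated.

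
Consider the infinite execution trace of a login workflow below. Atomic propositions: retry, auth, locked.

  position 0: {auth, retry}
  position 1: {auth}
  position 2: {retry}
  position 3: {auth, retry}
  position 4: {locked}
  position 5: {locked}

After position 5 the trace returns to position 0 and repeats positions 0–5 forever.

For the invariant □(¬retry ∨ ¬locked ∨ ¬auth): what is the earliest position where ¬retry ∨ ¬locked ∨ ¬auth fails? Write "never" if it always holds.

¬retry ∨ ¬locked ∨ ¬auth holds at every position 0..5, and those are all the positions the trace ever visits, so the invariant □(¬retry ∨ ¬locked ∨ ¬auth) is never violated.

never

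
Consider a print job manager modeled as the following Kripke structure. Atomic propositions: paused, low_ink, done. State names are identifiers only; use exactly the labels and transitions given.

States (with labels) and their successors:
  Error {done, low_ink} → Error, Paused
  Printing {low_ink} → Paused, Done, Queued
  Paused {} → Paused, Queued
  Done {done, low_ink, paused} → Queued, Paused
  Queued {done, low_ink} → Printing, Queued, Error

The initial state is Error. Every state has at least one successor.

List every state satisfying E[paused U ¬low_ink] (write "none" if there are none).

{Paused, Done}

States satisfying paused: {Done}.
States satisfying ¬low_ink: {Paused}.
States satisfying E[paused U ¬low_ink]: {Paused, Done}.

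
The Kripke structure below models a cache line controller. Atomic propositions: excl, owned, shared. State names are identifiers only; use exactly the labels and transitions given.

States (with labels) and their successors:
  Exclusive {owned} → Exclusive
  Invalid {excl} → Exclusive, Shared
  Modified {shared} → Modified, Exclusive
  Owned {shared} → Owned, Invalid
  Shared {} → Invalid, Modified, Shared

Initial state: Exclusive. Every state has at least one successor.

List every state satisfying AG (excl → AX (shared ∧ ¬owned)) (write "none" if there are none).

States satisfying excl → AX (shared ∧ ¬owned): {Exclusive, Modified, Owned, Shared}.
States satisfying AG (excl → AX (shared ∧ ¬owned)): {Exclusive, Modified}.

{Exclusive, Modified}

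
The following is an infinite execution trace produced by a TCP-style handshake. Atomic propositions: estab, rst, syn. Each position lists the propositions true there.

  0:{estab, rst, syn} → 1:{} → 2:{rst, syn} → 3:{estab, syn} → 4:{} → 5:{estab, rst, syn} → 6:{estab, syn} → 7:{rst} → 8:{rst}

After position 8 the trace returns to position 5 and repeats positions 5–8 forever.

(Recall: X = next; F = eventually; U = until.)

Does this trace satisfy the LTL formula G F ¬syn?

F ¬syn holds at every position 0..8, and those are all positions ever visited, so G F ¬syn holds.

Satisfied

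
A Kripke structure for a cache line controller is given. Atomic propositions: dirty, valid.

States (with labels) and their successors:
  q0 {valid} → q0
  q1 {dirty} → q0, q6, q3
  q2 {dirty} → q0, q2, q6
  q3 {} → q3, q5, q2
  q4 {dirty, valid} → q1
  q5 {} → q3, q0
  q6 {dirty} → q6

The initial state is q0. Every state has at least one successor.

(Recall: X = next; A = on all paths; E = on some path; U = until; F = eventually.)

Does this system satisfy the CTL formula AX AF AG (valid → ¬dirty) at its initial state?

Satisfied

States satisfying AF AG (valid → ¬dirty): {q0, q1, q2, q3, q4, q5, q6}.
States satisfying AX AF AG (valid → ¬dirty): {q0, q1, q2, q3, q4, q5, q6}.
q0 ∈ Sat(AX AF AG (valid → ¬dirty)).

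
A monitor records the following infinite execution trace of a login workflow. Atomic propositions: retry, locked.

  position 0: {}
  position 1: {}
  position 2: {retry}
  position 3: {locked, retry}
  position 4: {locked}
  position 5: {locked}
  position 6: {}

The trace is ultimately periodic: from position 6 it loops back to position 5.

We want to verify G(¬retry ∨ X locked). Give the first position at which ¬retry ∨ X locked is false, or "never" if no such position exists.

never

¬retry ∨ X locked holds at every position 0..6, and those are all the positions the trace ever visits, so the invariant G(¬retry ∨ X locked) is never violated.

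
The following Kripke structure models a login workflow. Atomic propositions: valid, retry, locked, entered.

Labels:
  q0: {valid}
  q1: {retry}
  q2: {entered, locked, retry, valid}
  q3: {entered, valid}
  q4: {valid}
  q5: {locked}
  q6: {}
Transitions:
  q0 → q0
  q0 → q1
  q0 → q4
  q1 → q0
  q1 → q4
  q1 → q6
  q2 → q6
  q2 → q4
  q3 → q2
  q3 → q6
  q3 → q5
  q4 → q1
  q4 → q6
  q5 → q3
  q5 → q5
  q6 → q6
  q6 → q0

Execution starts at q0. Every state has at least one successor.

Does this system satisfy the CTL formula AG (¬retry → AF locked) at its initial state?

Violated

States satisfying ¬retry → AF locked: {q1, q2, q5}.
States satisfying AG (¬retry → AF locked): ∅.
q0 is reachable from q0 and violates ¬retry → AF locked, so AG fails at q0.
q0 ∉ Sat(AG (¬retry → AF locked)).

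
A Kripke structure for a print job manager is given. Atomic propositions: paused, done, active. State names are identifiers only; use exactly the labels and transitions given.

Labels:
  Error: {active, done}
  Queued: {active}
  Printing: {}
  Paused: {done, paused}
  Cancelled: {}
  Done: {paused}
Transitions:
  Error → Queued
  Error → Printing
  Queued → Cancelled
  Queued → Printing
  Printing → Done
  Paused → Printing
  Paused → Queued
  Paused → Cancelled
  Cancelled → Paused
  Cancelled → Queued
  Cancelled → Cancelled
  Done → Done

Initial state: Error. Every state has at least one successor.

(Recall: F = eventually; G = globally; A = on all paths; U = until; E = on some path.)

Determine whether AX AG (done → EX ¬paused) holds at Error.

Holds

States satisfying AG (done → EX ¬paused): {Error, Queued, Printing, Paused, Cancelled, Done}.
States satisfying AX AG (done → EX ¬paused): {Error, Queued, Printing, Paused, Cancelled, Done}.
Error ∈ Sat(AX AG (done → EX ¬paused)).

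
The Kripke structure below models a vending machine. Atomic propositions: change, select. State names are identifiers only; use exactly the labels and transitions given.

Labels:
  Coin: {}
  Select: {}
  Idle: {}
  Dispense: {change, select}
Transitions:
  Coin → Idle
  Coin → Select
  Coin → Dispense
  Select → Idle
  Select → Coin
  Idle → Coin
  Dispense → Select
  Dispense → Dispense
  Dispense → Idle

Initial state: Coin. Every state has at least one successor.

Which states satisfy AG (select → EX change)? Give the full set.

{Coin, Select, Idle, Dispense}

States satisfying select → EX change: {Coin, Select, Idle, Dispense}.
States satisfying AG (select → EX change): {Coin, Select, Idle, Dispense}.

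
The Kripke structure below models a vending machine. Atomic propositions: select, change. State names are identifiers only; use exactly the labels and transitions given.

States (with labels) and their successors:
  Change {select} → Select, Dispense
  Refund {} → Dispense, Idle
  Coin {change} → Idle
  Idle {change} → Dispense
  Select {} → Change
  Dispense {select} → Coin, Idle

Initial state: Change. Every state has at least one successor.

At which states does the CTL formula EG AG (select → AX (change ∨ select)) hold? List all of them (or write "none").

States satisfying AG (select → AX (change ∨ select)): {Refund, Coin, Idle, Dispense}.
States satisfying EG AG (select → AX (change ∨ select)): {Refund, Coin, Idle, Dispense}.

{Refund, Coin, Idle, Dispense}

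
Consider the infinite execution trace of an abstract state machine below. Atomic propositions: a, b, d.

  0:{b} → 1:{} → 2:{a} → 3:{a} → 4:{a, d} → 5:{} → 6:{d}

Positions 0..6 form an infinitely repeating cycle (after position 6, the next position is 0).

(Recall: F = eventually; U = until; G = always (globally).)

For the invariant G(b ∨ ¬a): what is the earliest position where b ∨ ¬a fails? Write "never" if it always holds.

2

Check b ∨ ¬a at each position in order: 0 ✓, 1 ✓.
At position 2 the labels are {a}, so b ∨ ¬a is false there. This is the first violation.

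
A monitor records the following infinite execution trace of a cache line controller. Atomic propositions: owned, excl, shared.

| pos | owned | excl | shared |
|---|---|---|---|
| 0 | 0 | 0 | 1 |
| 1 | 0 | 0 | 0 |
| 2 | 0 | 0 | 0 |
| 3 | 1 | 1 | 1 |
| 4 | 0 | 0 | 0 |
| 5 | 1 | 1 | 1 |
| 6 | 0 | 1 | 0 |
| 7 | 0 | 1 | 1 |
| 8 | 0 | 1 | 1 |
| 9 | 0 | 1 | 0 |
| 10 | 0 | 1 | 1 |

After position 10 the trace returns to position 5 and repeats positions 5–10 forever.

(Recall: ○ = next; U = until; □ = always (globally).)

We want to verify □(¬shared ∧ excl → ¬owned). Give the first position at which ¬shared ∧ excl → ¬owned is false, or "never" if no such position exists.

never

¬shared ∧ excl → ¬owned holds at every position 0..10, and those are all the positions the trace ever visits, so the invariant □(¬shared ∧ excl → ¬owned) is never violated.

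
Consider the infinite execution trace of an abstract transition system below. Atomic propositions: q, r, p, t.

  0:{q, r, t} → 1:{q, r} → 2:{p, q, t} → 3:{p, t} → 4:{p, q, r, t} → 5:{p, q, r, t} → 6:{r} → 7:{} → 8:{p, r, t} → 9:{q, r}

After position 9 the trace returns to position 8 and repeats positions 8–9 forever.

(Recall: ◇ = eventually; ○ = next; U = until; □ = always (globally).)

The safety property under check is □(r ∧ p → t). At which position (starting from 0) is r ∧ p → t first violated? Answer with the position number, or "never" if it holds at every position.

never

r ∧ p → t holds at every position 0..9, and those are all the positions the trace ever visits, so the invariant □(r ∧ p → t) is never violated.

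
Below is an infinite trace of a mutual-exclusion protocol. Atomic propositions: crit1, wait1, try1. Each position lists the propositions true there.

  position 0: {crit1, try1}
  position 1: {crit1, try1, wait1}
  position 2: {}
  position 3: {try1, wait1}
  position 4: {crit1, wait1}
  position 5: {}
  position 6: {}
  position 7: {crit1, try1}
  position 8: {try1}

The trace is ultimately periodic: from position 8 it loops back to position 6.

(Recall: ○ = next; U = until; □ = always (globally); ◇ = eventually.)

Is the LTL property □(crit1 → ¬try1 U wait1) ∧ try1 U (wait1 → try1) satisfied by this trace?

crit1 → ¬try1 U wait1 must hold at every position from 0 onward. It fails at position 0, so □(crit1 → ¬try1 U wait1) is false.
Positions where crit1 holds: 0, 1, 4, 7.
Check ¬try1 U wait1 at each: 0→fails, 1→ok, 4→ok, 7→fails.
Walking from position 0: wait1 → try1 first holds at position 0, and try1 holds at every earlier position along the way, so try1 U (wait1 → try1) holds.
At position 0: □(crit1 → ¬try1 U wait1) is false; try1 U (wait1 → try1) is true; so □(crit1 → ¬try1 U wait1) ∧ try1 U (wait1 → try1) is false.

No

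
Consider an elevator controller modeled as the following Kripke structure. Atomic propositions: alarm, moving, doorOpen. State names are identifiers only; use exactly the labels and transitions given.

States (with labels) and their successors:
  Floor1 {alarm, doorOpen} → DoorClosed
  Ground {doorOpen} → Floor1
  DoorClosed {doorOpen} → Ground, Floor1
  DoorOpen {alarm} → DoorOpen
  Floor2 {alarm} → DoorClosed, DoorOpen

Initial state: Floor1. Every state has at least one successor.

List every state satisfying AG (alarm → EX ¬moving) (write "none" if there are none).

States satisfying alarm → EX ¬moving: {Floor1, Ground, DoorClosed, DoorOpen, Floor2}.
States satisfying AG (alarm → EX ¬moving): {Floor1, Ground, DoorClosed, DoorOpen, Floor2}.

{Floor1, Ground, DoorClosed, DoorOpen, Floor2}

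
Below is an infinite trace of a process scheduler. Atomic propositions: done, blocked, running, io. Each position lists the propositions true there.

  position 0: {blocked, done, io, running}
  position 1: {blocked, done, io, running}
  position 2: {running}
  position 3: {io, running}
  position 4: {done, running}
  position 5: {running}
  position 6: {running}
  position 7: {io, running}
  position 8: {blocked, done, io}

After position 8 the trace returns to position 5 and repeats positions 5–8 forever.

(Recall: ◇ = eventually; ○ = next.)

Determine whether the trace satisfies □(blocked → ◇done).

Yes

blocked → ◇done holds at every position 0..8, and those are all positions ever visited, so □(blocked → ◇done) holds.
Positions where blocked holds: 0, 1, 8.
Check ◇done at each: 0→ok, 1→ok, 8→ok.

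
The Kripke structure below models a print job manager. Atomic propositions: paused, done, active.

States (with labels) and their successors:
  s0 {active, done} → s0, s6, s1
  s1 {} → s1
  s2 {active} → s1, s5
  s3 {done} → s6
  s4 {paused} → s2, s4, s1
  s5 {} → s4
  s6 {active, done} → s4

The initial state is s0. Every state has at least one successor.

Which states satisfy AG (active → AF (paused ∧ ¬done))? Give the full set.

{s1}

States satisfying active → AF (paused ∧ ¬done): {s1, s3, s4, s5, s6}.
States satisfying AG (active → AF (paused ∧ ¬done)): {s1}.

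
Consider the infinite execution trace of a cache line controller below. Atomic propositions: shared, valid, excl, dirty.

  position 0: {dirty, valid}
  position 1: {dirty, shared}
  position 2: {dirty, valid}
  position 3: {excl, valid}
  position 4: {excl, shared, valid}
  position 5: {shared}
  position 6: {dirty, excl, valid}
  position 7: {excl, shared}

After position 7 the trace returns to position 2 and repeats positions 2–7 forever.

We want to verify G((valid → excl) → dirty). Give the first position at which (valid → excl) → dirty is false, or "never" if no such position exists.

3

Check (valid → excl) → dirty at each position in order: 0 ✓, 1 ✓, 2 ✓.
At position 3 the labels are {excl, valid}, so (valid → excl) → dirty is false there. This is the first violation.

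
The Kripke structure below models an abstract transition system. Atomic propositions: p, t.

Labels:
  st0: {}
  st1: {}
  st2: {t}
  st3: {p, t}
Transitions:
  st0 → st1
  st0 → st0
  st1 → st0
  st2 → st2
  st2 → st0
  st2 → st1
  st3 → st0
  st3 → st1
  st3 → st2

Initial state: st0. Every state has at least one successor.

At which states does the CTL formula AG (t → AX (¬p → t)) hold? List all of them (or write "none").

{st0, st1}

States satisfying t → AX (¬p → t): {st0, st1}.
States satisfying AG (t → AX (¬p → t)): {st0, st1}.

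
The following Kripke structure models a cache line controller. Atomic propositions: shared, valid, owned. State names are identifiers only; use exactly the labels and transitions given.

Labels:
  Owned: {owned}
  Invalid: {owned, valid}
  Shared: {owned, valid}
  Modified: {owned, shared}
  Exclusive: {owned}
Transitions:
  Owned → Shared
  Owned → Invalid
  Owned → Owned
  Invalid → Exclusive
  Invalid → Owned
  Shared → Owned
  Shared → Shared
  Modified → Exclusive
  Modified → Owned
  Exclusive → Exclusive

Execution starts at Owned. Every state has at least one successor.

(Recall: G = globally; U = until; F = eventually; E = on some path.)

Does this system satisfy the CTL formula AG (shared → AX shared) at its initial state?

States satisfying shared → AX shared: {Owned, Invalid, Shared, Exclusive}.
States satisfying AG (shared → AX shared): {Owned, Invalid, Shared, Exclusive}.
Every state reachable from Owned satisfies shared → AX shared.
Owned ∈ Sat(AG (shared → AX shared)).

Holds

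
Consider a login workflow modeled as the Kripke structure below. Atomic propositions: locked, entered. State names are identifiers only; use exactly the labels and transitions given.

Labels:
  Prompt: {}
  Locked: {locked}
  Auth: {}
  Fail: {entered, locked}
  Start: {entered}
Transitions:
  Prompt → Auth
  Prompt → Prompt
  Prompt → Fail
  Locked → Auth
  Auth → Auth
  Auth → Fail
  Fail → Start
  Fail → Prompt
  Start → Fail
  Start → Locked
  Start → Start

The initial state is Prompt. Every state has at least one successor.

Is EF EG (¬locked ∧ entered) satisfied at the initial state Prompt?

Satisfied

States satisfying EG (¬locked ∧ entered): {Start}.
States satisfying EF EG (¬locked ∧ entered): {Prompt, Locked, Auth, Fail, Start}.
Some path from Prompt reaches a state where EG (¬locked ∧ entered) holds.
Prompt ∈ Sat(EF EG (¬locked ∧ entered)).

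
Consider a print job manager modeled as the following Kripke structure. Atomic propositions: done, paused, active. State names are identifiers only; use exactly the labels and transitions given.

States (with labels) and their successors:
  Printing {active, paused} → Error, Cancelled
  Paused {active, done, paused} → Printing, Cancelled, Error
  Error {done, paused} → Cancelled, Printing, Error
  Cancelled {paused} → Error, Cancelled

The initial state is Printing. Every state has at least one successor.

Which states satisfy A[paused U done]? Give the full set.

{Paused, Error}

States satisfying paused: {Printing, Paused, Error, Cancelled}.
States satisfying done: {Paused, Error}.
States satisfying A[paused U done]: {Paused, Error}.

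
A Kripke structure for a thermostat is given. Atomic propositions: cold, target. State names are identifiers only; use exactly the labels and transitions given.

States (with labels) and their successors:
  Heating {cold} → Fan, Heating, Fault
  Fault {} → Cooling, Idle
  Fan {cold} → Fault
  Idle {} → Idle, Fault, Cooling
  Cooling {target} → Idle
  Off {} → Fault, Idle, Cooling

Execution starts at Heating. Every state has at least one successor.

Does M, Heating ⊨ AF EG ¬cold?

States satisfying EG ¬cold: {Fault, Idle, Cooling, Off}.
States satisfying AF EG ¬cold: {Fault, Fan, Idle, Cooling, Off}.
There is a path from Heating along which EG ¬cold never holds.
Heating ∉ Sat(AF EG ¬cold).

Does not hold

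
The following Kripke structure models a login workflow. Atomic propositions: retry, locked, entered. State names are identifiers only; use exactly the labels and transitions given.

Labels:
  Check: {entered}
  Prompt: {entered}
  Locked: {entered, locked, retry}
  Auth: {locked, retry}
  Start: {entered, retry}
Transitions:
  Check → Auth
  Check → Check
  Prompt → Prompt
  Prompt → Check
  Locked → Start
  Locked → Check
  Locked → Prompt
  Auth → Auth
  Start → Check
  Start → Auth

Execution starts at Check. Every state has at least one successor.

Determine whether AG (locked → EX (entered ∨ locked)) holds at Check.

States satisfying locked → EX (entered ∨ locked): {Check, Prompt, Locked, Auth, Start}.
States satisfying AG (locked → EX (entered ∨ locked)): {Check, Prompt, Locked, Auth, Start}.
Every state reachable from Check satisfies locked → EX (entered ∨ locked).
Check ∈ Sat(AG (locked → EX (entered ∨ locked))).

Satisfied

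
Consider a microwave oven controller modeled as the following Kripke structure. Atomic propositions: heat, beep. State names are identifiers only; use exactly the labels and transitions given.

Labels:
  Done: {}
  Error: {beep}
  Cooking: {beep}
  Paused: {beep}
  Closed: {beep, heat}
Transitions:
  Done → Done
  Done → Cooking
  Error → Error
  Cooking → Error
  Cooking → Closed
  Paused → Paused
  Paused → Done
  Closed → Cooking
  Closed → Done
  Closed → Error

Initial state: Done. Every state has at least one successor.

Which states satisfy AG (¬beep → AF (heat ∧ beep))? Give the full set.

States satisfying ¬beep → AF (heat ∧ beep): {Error, Cooking, Paused, Closed}.
States satisfying AG (¬beep → AF (heat ∧ beep)): {Error}.

{Error}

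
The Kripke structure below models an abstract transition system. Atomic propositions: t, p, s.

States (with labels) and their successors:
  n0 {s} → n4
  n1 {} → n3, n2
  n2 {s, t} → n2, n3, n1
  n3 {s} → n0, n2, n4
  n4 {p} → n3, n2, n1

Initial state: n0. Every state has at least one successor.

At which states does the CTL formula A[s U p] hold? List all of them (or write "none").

States satisfying s: {n0, n2, n3}.
States satisfying p: {n4}.
States satisfying A[s U p]: {n0, n4}.

{n0, n4}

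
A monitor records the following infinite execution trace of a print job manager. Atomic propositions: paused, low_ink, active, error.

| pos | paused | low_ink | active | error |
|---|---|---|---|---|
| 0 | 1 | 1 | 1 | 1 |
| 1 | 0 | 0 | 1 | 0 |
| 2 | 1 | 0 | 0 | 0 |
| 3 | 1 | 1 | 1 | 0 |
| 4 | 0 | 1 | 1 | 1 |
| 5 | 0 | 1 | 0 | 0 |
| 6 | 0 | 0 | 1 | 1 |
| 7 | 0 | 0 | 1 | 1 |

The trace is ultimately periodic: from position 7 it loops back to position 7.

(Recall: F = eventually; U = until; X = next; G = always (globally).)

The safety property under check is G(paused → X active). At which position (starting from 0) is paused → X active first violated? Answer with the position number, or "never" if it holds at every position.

never

paused → X active holds at every position 0..7, and those are all the positions the trace ever visits, so the invariant G(paused → X active) is never violated.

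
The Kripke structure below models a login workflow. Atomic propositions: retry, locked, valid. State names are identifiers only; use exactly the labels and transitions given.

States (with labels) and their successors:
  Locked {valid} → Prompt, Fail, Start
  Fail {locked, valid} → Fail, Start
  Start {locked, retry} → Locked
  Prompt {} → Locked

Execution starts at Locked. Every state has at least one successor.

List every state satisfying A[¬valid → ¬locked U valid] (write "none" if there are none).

States satisfying ¬valid → ¬locked: {Locked, Fail, Prompt}.
States satisfying valid: {Locked, Fail}.
States satisfying A[¬valid → ¬locked U valid]: {Locked, Fail, Prompt}.

{Locked, Fail, Prompt}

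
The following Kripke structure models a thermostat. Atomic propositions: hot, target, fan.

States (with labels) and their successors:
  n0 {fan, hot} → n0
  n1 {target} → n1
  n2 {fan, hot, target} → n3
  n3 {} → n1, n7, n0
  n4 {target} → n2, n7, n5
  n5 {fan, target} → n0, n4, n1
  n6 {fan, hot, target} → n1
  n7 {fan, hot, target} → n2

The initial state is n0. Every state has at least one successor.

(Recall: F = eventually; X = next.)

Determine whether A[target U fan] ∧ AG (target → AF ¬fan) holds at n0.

States satisfying target: {n1, n2, n4, n5, n6, n7}.
States satisfying fan: {n0, n2, n5, n6, n7}.
States satisfying A[target U fan]: {n0, n2, n4, n5, n6, n7}.
States satisfying target → AF ¬fan: {n0, n1, n2, n3, n4, n6, n7}.
States satisfying AG (target → AF ¬fan): {n0, n1, n2, n3, n6, n7}.
States satisfying A[target U fan] ∧ AG (target → AF ¬fan): {n0, n2, n6, n7}.
n0 ∈ Sat(A[target U fan] ∧ AG (target → AF ¬fan)).

Yes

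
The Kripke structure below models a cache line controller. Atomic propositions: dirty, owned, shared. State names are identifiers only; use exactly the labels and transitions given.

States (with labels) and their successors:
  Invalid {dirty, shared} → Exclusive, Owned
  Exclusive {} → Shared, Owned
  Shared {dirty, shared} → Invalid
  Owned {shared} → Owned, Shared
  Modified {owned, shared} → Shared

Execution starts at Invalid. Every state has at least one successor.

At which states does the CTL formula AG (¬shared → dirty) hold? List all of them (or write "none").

none

States satisfying ¬shared → dirty: {Invalid, Shared, Owned, Modified}.
States satisfying AG (¬shared → dirty): ∅.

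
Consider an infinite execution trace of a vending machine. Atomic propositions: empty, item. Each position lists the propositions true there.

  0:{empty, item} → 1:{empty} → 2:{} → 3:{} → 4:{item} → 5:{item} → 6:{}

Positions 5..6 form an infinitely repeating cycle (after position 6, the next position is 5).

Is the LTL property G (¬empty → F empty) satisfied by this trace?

Violated

¬empty → F empty must hold at every position from 0 onward. It fails at position 2, so G (¬empty → F empty) is false.
Positions where ¬empty holds: 2, 3, 4, 5, 6.
Check F empty at each: 2→fails, 3→fails, 4→fails, 5→fails, 6→fails.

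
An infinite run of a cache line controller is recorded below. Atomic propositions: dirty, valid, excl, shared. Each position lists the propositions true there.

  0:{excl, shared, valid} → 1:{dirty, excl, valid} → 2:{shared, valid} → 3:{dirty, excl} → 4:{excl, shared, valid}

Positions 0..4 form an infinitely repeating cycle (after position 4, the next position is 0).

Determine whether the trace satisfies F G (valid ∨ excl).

G (valid ∨ excl) holds at position 0, which is reachable from 0, so F G (valid ∨ excl) holds.

Yes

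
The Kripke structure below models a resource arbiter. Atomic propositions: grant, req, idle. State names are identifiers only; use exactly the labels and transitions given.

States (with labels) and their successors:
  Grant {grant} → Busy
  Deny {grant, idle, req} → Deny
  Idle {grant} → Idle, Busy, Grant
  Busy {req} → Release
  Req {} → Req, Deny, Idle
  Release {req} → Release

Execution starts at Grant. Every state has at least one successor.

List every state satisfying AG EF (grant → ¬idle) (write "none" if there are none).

{Grant, Idle, Busy, Release}

States satisfying EF (grant → ¬idle): {Grant, Idle, Busy, Req, Release}.
States satisfying AG EF (grant → ¬idle): {Grant, Idle, Busy, Release}.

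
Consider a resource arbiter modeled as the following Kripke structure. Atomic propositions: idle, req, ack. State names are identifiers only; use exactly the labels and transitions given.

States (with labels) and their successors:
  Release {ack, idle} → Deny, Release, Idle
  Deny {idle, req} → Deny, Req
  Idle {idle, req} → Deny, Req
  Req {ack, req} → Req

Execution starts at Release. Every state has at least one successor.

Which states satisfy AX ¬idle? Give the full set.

{Req}

States satisfying ¬idle: {Req}.
States satisfying AX ¬idle: {Req}.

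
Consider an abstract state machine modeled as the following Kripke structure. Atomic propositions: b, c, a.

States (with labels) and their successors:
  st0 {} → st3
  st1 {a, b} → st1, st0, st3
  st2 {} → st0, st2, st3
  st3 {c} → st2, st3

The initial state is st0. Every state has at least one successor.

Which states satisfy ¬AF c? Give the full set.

{st1, st2}

States satisfying c: {st3}.
States satisfying AF c: {st0, st3}.
States satisfying ¬AF c: {st1, st2}.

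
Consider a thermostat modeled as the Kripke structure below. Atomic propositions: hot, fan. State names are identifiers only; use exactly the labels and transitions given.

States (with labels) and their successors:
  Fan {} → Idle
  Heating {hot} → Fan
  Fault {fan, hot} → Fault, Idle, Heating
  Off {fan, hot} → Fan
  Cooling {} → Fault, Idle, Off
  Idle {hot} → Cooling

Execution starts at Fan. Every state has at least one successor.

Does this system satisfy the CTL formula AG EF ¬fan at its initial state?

States satisfying EF ¬fan: {Fan, Heating, Fault, Off, Cooling, Idle}.
States satisfying AG EF ¬fan: {Fan, Heating, Fault, Off, Cooling, Idle}.
Every state reachable from Fan satisfies EF ¬fan.
Fan ∈ Sat(AG EF ¬fan).

Holds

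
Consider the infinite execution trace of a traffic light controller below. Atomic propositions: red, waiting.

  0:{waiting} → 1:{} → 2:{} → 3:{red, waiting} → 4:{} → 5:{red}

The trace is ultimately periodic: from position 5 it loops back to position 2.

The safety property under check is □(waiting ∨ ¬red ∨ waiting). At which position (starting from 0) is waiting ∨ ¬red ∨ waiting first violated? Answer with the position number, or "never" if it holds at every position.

Check waiting ∨ ¬red ∨ waiting at each position in order: 0 ✓, 1 ✓, 2 ✓, 3 ✓, 4 ✓.
At position 5 the labels are {red}, so waiting ∨ ¬red ∨ waiting is false there. This is the first violation.

5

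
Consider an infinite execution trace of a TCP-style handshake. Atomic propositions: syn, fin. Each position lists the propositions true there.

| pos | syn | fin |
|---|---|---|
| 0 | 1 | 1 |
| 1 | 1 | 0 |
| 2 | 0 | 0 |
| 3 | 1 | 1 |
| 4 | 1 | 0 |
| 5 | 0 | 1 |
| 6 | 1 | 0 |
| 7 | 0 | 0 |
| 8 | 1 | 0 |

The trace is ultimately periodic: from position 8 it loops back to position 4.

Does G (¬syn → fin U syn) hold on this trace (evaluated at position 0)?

¬syn → fin U syn must hold at every position from 0 onward. It fails at position 2, so G (¬syn → fin U syn) is false.
Positions where ¬syn holds: 2, 5, 7.
Check fin U syn at each: 2→fails, 5→ok, 7→fails.

Violated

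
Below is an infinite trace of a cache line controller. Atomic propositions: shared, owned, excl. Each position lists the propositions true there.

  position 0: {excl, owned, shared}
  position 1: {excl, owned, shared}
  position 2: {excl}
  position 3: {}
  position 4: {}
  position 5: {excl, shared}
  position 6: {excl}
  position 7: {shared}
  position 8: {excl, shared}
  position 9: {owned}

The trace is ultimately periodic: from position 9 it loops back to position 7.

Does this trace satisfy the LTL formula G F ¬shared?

F ¬shared holds at every position 0..9, and those are all positions ever visited, so G F ¬shared holds.

Satisfied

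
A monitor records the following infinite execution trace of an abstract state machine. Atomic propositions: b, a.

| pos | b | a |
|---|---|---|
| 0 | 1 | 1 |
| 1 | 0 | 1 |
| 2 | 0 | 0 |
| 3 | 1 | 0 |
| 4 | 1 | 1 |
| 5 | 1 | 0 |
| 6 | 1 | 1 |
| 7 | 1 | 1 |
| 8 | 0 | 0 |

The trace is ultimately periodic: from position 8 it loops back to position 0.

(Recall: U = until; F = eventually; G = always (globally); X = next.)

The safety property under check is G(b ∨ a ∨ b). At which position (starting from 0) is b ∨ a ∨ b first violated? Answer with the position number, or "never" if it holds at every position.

2

Check b ∨ a ∨ b at each position in order: 0 ✓, 1 ✓.
At position 2 the labels are {}, so b ∨ a ∨ b is false there. This is the first violation.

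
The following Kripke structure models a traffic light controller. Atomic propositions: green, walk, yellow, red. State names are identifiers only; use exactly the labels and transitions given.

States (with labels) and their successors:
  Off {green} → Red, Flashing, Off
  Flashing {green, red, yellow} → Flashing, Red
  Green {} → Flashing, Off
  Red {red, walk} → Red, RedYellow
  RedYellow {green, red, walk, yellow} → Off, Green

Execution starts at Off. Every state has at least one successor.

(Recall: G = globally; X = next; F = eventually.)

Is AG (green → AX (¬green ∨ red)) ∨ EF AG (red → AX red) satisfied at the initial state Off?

States satisfying green → AX (¬green ∨ red): {Flashing, Green, Red}.
States satisfying AG (green → AX (¬green ∨ red)): ∅.
States satisfying AG (red → AX red): ∅.
States satisfying EF AG (red → AX red): ∅.
States satisfying AG (green → AX (¬green ∨ red)) ∨ EF AG (red → AX red): ∅.
Off ∉ Sat(AG (green → AX (¬green ∨ red)) ∨ EF AG (red → AX red)).

Violated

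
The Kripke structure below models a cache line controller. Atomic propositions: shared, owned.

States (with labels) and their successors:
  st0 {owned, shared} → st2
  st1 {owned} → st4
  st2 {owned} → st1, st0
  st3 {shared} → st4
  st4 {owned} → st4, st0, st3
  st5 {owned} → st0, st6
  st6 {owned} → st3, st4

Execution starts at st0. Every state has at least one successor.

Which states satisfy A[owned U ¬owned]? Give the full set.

States satisfying owned: {st0, st1, st2, st4, st5, st6}.
States satisfying ¬owned: {st3}.
States satisfying A[owned U ¬owned]: {st3}.

{st3}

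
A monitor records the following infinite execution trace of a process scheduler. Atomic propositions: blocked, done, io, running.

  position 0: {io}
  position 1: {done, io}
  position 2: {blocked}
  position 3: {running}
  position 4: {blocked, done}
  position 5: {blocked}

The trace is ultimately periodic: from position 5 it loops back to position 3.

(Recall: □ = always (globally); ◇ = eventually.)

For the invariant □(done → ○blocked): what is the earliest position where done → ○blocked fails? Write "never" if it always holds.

done → ○blocked holds at every position 0..5, and those are all the positions the trace ever visits, so the invariant □(done → ○blocked) is never violated.

never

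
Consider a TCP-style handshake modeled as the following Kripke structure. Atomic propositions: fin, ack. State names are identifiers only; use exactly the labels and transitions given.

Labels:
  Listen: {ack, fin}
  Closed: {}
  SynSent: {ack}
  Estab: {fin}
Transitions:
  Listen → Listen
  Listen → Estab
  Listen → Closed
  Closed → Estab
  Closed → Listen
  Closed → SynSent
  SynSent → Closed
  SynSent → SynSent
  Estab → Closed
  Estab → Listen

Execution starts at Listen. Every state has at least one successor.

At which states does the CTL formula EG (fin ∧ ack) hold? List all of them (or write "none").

{Listen}

States satisfying fin ∧ ack: {Listen}.
States satisfying EG (fin ∧ ack): {Listen}.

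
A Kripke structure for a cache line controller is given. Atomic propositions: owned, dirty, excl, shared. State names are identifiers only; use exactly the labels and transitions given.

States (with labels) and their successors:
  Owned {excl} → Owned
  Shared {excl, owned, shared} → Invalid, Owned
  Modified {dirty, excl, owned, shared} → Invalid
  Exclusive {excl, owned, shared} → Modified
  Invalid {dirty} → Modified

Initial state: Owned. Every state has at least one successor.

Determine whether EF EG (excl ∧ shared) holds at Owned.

States satisfying EG (excl ∧ shared): ∅.
States satisfying EF EG (excl ∧ shared): ∅.
No suitable path/successor from Owned witnesses the formula.
Owned ∉ Sat(EF EG (excl ∧ shared)).

Does not hold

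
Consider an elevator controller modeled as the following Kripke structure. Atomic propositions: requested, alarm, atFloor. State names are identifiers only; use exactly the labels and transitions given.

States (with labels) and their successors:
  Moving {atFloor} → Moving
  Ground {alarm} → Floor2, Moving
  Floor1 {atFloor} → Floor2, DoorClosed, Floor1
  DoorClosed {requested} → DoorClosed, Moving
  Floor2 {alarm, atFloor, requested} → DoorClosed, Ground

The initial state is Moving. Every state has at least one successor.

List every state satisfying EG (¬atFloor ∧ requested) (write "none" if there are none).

States satisfying ¬atFloor ∧ requested: {DoorClosed}.
States satisfying EG (¬atFloor ∧ requested): {DoorClosed}.

{DoorClosed}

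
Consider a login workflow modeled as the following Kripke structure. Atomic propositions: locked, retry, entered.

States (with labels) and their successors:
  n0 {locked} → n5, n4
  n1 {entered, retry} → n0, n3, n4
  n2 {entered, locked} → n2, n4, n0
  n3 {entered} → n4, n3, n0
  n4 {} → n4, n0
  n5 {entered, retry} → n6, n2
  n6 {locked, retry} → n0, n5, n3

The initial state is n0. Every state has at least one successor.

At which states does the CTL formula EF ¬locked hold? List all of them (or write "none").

States satisfying ¬locked: {n1, n3, n4, n5}.
States satisfying EF ¬locked: {n0, n1, n2, n3, n4, n5, n6}.

{n0, n1, n2, n3, n4, n5, n6}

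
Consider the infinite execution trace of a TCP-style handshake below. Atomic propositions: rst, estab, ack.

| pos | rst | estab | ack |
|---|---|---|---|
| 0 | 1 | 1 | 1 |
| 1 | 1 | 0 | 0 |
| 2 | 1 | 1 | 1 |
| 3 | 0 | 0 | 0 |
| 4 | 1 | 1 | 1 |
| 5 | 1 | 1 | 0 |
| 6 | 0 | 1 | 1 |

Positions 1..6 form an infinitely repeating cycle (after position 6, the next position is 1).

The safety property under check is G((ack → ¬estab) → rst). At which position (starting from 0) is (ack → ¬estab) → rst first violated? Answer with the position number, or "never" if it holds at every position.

3

Check (ack → ¬estab) → rst at each position in order: 0 ✓, 1 ✓, 2 ✓.
At position 3 the labels are {}, so (ack → ¬estab) → rst is false there. This is the first violation.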